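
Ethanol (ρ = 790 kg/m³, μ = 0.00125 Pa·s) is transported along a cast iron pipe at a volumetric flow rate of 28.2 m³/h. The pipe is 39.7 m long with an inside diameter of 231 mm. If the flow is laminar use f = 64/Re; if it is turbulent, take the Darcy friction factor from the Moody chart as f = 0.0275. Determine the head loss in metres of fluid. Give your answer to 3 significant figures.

Q = 28.2 m³/h = 28.2/3600 = 0.007833 m³/s.
Cross-sectional area A = πD²/4 = π(0.231)²/4 = 0.04191 m²; mean velocity V = Q/A = 0.007833/0.04191 = 0.1869 m/s.
Reynolds number Re = ρVD/μ = 790 · 0.1869 · 0.231 / 0.00125 = 2.729e+04.
Re > 4000 → turbulent; use the Moody-chart value f = 0.0275.
Darcy-Weisbach: ΔP = f(L/D)(ρV²/2) = 0.0275·(39.7/0.231)·(790·0.1869²/2) = 0.0275·171.9·13.8 = 65.22 Pa.
Head loss h_f = ΔP/(ρg) = 65.22/(790·9.81) = 0.00842 m.

h_f ≈ 0.00842 m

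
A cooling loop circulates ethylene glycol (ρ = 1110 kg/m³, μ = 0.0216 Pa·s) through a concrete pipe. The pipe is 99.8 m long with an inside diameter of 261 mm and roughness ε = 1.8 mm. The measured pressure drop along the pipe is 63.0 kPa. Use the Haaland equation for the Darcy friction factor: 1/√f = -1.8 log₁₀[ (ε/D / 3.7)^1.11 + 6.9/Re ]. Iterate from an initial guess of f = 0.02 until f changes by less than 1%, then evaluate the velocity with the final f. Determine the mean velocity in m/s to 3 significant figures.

Rearranging Darcy-Weisbach: V = √(2·ΔP·D/(f·L·ρ)). With ε/D = 0.0018/0.261 = 0.0069, iterate starting from f = 0.02:
  f = 0.02 → V = √(2·6.3e+04·0.261/(0.02·99.8·1110)) = 3.853 m/s; Re = ρVD/μ = 5.167e+04; f → 0.03495
  f = 0.03495 → V = 2.915 m/s; Re = 3.909e+04; f → 0.03536
  f = 0.03536 → V = 2.898 m/s; Re = 3.887e+04; f → 0.03536
Converged (Δf/f < 1%). With the final f = 0.03536: V = √(2·6.3e+04·0.261/(0.03536·99.8·1110)) = 2.897 m/s.

V ≈ 2.90 m/s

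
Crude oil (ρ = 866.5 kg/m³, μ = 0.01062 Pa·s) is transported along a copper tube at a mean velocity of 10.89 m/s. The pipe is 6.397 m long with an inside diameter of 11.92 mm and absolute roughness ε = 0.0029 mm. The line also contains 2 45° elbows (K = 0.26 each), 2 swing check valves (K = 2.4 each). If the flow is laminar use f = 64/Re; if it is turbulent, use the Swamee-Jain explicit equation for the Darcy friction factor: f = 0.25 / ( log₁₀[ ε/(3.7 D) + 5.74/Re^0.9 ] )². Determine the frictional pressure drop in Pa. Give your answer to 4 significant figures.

ΔP ≈ 1126000 Pa

Reynolds number Re = ρVD/μ = 866.5 · 10.89 · 0.01192 / 0.0106 = 1.059e+04.
Re > 4000 → turbulent. Relative roughness ε/D = 2.9e-06/0.01192 = 0.000243. Swamee-Jain: f = 0.25/(log₁₀[0.000243/3.7 + 5.74/1.059e+04^0.9])² = 0.25/(log₁₀[6.58e-05 + 0.00137])² = 0.25/(-2.843)² = 0.03093.
Total minor-loss coefficient ΣK = 2·0.26 + 2·2.4 = 5.32.
ΔP = [f·L/D + ΣK]·(ρV²/2) = [0.03093·6.397/0.01192 + 5.32]·(866.5·10.89²/2) = [16.6 + 5.32]·5.138e+04 = 1.126e+06 Pa.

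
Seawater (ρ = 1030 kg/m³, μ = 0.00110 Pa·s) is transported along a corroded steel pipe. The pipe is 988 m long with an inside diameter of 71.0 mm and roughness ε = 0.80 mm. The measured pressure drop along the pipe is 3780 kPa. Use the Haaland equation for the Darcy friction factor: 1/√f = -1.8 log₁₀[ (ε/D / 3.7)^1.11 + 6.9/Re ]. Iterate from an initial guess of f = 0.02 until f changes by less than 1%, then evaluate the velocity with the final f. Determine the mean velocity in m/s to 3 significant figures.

V ≈ 3.64 m/s

Rearranging Darcy-Weisbach: V = √(2·ΔP·D/(f·L·ρ)). With ε/D = 0.0008/0.071 = 0.0113, iterate starting from f = 0.02:
  f = 0.02 → V = √(2·3.78e+06·0.071/(0.02·988·1030)) = 5.135 m/s; Re = ρVD/μ = 3.414e+05; f → 0.03971
  f = 0.03971 → V = 3.644 m/s; Re = 2.423e+05; f → 0.03978
Converged (Δf/f < 1%). With the final f = 0.03978: V = √(2·3.78e+06·0.071/(0.03978·988·1030)) = 3.641 m/s.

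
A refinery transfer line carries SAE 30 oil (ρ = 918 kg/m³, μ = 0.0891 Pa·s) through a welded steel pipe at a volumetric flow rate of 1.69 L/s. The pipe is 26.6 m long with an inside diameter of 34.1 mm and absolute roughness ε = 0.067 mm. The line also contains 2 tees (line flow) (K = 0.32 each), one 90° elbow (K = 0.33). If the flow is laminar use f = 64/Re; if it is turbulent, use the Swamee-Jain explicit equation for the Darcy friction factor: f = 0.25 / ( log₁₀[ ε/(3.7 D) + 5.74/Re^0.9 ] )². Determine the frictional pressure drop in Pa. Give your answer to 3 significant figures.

ΔP ≈ 122000 Pa

Q = 1.69 L/s = 1.69/1000 = 0.00169 m³/s.
Cross-sectional area A = πD²/4 = π(0.0341)²/4 = 0.0009133 m²; mean velocity V = Q/A = 0.00169/0.0009133 = 1.85 m/s.
Reynolds number Re = ρVD/μ = 918 · 1.85 · 0.0341 / 0.0891 = 650.1.
Re < 2300 → laminar flow, so f = 64/Re = 64/650.1 = 0.09844 (the turbulent correlation is not needed).
Total minor-loss coefficient ΣK = 2·0.32 + 1·0.33 = 0.97.
ΔP = [f·L/D + ΣK]·(ρV²/2) = [0.09844·26.6/0.0341 + 0.97]·(918·1.85²/2) = [76.79 + 0.97]·1572 = 1.222e+05 Pa.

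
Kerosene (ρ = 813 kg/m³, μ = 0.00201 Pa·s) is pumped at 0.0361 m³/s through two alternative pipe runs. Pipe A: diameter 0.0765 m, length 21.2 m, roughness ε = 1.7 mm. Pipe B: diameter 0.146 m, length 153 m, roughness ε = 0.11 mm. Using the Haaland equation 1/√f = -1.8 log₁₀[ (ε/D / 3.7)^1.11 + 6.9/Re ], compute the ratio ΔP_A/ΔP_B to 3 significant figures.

ΔP_A/ΔP_B ≈ 8.68

Pipe A: V = Q/A = 0.0361/0.004596 = 7.854 m/s; Re = 2.43e+05; ε/D = 0.0222; Haaland → f = 0.05091; ΔP_A = f(L/D)(ρV²/2) = 3.538e+05 Pa.
Pipe B: V = Q/A = 0.0361/0.01674 = 2.156 m/s; Re = 1.273e+05; ε/D = 0.000753; Haaland → f = 0.02058; ΔP_B = f(L/D)(ρV²/2) = 4.077e+04 Pa.
ΔP_A/ΔP_B = 3.538e+05/4.077e+04 = 8.68.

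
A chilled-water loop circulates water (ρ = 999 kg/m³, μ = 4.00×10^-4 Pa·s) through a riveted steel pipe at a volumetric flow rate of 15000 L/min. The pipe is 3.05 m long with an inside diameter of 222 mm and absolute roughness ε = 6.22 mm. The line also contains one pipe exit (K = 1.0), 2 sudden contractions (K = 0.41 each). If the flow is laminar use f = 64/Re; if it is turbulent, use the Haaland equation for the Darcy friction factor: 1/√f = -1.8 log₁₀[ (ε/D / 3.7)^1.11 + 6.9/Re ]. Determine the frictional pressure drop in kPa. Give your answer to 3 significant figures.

Q = 15000 L/min = 15000/60000 = 0.25 m³/s.
Cross-sectional area A = πD²/4 = π(0.222)²/4 = 0.03871 m²; mean velocity V = Q/A = 0.25/0.03871 = 6.459 m/s.
Reynolds number Re = ρVD/μ = 999 · 6.459 · 0.222 / 0.0004 = 3.581e+06.
Re > 4000 → turbulent. Relative roughness ε/D = 0.00622/0.222 = 0.028. Haaland: 1/√f = -1.8 log₁₀[(0.028/3.7)^1.11 + 6.9/3.581e+06] = -1.8 log₁₀[0.00443 + 1.93e-06] = 4.237, so f = 0.0557.
Total minor-loss coefficient ΣK = 1·1 + 2·0.41 = 1.82.
ΔP = [f·L/D + ΣK]·(ρV²/2) = [0.0557·3.05/0.222 + 1.82]·(999·6.459²/2) = [0.7653 + 1.82]·2.084e+04 = 5.387e+04 Pa.
ΔP = 5.387e+04 Pa = 53.9 kPa.

ΔP ≈ 53.9 kPa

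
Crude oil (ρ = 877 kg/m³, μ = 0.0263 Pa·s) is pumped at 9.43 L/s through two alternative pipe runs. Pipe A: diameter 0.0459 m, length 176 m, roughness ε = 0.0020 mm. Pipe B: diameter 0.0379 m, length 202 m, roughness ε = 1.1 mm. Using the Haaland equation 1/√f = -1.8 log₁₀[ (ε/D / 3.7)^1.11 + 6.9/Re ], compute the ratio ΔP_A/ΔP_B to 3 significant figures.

ΔP_A/ΔP_B ≈ 0.181

Pipe A: V = Q/A = 0.00943/0.001655 = 5.699 m/s; Re = 8723; ε/D = 4.36e-05; Haaland → f = 0.03212; ΔP_A = f(L/D)(ρV²/2) = 1.754e+06 Pa.
Pipe B: V = Q/A = 0.00943/0.001128 = 8.359 m/s; Re = 1.056e+04; ε/D = 0.029; Haaland → f = 0.0594; ΔP_B = f(L/D)(ρV²/2) = 9.7e+06 Pa.
ΔP_A/ΔP_B = 1.754e+06/9.7e+06 = 0.181.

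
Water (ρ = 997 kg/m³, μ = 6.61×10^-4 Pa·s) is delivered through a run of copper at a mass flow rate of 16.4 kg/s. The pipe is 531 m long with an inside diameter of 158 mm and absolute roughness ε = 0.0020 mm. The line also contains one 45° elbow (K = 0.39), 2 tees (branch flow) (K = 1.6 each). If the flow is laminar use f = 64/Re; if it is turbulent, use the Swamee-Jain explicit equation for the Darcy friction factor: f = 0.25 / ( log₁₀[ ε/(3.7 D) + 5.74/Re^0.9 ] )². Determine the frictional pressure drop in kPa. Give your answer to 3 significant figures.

A = πD²/4 = π(0.158)²/4 = 0.01961 m²; mean velocity V = ṁ/(ρA) = 16.4/(997 · 0.01961) = 0.839 m/s.
Reynolds number Re = ρVD/μ = 997 · 0.839 · 0.158 / 0.000661 = 1.999e+05.
Re > 4000 → turbulent. Relative roughness ε/D = 2e-06/0.158 = 1.27e-05. Swamee-Jain: f = 0.25/(log₁₀[1.27e-05/3.7 + 5.74/1.999e+05^0.9])² = 0.25/(log₁₀[3.42e-06 + 9.73e-05])² = 0.25/(-3.997)² = 0.01565.
Total minor-loss coefficient ΣK = 1·0.39 + 2·1.6 = 3.59.
ΔP = [f·L/D + ΣK]·(ρV²/2) = [0.01565·531/0.158 + 3.59]·(997·0.839²/2) = [52.59 + 3.59]·350.9 = 1.971e+04 Pa.
ΔP = 1.971e+04 Pa = 19.7 kPa.

ΔP ≈ 19.7 kPa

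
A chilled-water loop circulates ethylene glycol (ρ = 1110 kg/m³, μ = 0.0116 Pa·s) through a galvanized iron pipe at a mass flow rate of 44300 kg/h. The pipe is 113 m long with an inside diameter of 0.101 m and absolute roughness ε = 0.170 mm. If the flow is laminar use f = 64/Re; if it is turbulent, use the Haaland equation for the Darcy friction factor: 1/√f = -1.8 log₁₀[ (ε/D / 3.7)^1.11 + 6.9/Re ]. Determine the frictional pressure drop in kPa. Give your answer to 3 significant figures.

ṁ = 44300 kg/h = 44300/3600 = 12.31 kg/s.
A = πD²/4 = π(0.101)²/4 = 0.008012 m²; mean velocity V = ṁ/(ρA) = 12.31/(1110 · 0.008012) = 1.384 m/s.
Reynolds number Re = ρVD/μ = 1110 · 1.384 · 0.101 / 0.0116 = 1.337e+04.
Re > 4000 → turbulent. Relative roughness ε/D = 0.00017/0.101 = 0.00168. Haaland: 1/√f = -1.8 log₁₀[(0.00168/3.7)^1.11 + 6.9/1.337e+04] = -1.8 log₁₀[0.000195 + 0.000516] = 5.667, so f = 0.03114.
Darcy-Weisbach: ΔP = f(L/D)(ρV²/2) = 0.03114·(113/0.101)·(1110·1.384²/2) = 0.03114·1119·1063 = 3.703e+04 Pa.
ΔP = 3.703e+04 Pa = 37.0 kPa.

ΔP ≈ 37.0 kPa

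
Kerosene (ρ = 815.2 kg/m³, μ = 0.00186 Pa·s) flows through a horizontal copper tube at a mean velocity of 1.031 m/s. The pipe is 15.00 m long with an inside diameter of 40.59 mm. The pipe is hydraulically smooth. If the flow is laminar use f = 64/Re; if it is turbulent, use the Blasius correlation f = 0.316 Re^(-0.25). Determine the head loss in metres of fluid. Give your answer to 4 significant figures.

Reynolds number Re = ρVD/μ = 815.2 · 1.031 · 0.04059 / 0.00186 = 1.834e+04.
Re > 4000 → turbulent. Smooth-pipe (Blasius): f = 0.316 Re^(-0.25) = 0.316/(1.834e+04)^0.25 = 0.02715.
Darcy-Weisbach: ΔP = f(L/D)(ρV²/2) = 0.02715·(15/0.04059)·(815.2·1.031²/2) = 0.02715·369.5·433.3 = 4348 Pa.
Head loss h_f = ΔP/(ρg) = 4348/(815.2·9.81) = 0.5437 m.

h_f ≈ 0.5437 m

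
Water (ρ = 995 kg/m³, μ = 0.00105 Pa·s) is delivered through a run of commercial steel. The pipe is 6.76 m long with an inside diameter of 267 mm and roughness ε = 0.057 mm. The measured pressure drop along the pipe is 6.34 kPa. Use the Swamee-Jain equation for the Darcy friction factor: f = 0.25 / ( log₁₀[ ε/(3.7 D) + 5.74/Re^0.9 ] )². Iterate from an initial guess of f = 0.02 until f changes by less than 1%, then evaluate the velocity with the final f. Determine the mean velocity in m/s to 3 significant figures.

Rearranging Darcy-Weisbach: V = √(2·ΔP·D/(f·L·ρ)). With ε/D = 5.7e-05/0.267 = 0.000213, iterate starting from f = 0.02:
  f = 0.02 → V = √(2·6340·0.267/(0.02·6.76·995)) = 5.017 m/s; Re = ρVD/μ = 1.269e+06; f → 0.01474
  f = 0.01474 → V = 5.844 m/s; Re = 1.479e+06; f → 0.01464
Converged (Δf/f < 1%). With the final f = 0.01464: V = √(2·6340·0.267/(0.01464·6.76·995)) = 5.863 m/s.

V ≈ 5.86 m/s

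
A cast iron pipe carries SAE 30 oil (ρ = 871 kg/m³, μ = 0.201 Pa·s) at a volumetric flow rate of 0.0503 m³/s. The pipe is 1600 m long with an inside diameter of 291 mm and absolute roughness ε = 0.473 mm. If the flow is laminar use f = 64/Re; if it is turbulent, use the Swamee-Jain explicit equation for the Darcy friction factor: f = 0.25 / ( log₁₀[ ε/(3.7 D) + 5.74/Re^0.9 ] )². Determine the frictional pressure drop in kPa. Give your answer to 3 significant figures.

ΔP ≈ 91.9 kPa

Cross-sectional area A = πD²/4 = π(0.291)²/4 = 0.06651 m²; mean velocity V = Q/A = 0.0503/0.06651 = 0.7563 m/s.
Reynolds number Re = ρVD/μ = 871 · 0.7563 · 0.291 / 0.201 = 953.7.
Re < 2300 → laminar flow, so f = 64/Re = 64/953.7 = 0.06711 (the turbulent correlation is not needed).
Darcy-Weisbach: ΔP = f(L/D)(ρV²/2) = 0.06711·(1600/0.291)·(871·0.7563²/2) = 0.06711·5498·249.1 = 9.191e+04 Pa.
ΔP = 9.191e+04 Pa = 91.9 kPa.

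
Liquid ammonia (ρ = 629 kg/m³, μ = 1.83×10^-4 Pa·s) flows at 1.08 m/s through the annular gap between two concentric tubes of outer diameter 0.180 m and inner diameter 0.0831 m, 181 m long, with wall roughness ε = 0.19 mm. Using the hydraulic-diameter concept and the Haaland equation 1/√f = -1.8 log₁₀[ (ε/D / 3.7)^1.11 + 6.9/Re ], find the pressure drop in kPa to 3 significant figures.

Hydraulic diameter D_h = 4A/P = D_o - D_i = 0.18 - 0.0831 = 0.0969 m.
Re = ρVD_h/μ = 629·1.08·0.0969/0.000183 = 3.597e+05.
ε/D_h = 0.00019/0.0969 = 0.00196; Haaland gives 1/√f = -1.8 log₁₀[0.000231+1.92e-05] = 6.483, so f = 0.0238.
ΔP = f(L/D_h)(ρV²/2) = 0.0238·181/0.0969·366.8 = 1.63e+04 Pa.
ΔP = 16.3 kPa.

ΔP ≈ 16.3 kPa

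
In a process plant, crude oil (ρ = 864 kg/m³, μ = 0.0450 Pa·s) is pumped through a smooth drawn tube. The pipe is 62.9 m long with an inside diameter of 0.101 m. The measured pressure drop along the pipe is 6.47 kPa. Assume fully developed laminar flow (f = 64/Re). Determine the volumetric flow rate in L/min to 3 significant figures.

For laminar flow, f = 64/Re with Re = ρVD/μ, so Darcy-Weisbach reduces to ΔP = 32μLV/D². Solving for V: V = ΔP·D²/(32μL) = 6470·(0.101)²/(32·0.045·62.9) = 0.7287 m/s.
Check: Re = ρVD/μ = 864·0.7287·0.101/0.045 = 1413 < 2300, so the laminar assumption holds.
Q = V·A = 0.7287·(π/4·0.101²) = 0.005838 m³/s = 350 L/min.

Q ≈ 350 L/min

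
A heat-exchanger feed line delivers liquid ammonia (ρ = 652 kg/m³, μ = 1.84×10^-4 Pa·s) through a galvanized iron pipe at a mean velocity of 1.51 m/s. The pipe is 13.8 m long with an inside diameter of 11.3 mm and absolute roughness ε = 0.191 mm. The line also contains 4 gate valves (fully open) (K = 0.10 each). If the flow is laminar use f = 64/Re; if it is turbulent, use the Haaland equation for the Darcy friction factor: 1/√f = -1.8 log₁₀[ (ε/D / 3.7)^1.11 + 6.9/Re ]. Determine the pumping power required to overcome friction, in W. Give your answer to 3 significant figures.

P ≈ 6.43 W

Reynolds number Re = ρVD/μ = 652 · 1.51 · 0.0113 / 0.000184 = 6.046e+04.
Re > 4000 → turbulent. Relative roughness ε/D = 0.000191/0.0113 = 0.0169. Haaland: 1/√f = -1.8 log₁₀[(0.0169/3.7)^1.11 + 6.9/6.046e+04] = -1.8 log₁₀[0.00253 + 0.000114] = 4.641, so f = 0.04642.
Total minor-loss coefficient ΣK = 4·0.1 = 0.4.
ΔP = [f·L/D + ΣK]·(ρV²/2) = [0.04642·13.8/0.0113 + 0.4]·(652·1.51²/2) = [56.69 + 0.4]·743.3 = 4.244e+04 Pa.
Q = V·A = 1.51·0.0001003 = 0.0001514 m³/s.
Pumping power P = QΔP = 0.0001514·4.244e+04 = 6.427 W = 6.43 W.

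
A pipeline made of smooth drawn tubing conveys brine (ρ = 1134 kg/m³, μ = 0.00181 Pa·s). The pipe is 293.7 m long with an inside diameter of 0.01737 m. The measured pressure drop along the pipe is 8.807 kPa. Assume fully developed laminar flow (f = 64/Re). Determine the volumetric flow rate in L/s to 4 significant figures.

For laminar flow, f = 64/Re with Re = ρVD/μ, so Darcy-Weisbach reduces to ΔP = 32μLV/D². Solving for V: V = ΔP·D²/(32μL) = 8807·(0.01737)²/(32·0.00181·293.7) = 0.1562 m/s.
Check: Re = ρVD/μ = 1134·0.1562·0.01737/0.00181 = 1700 < 2300, so the laminar assumption holds.
Q = V·A = 0.1562·(π/4·0.01737²) = 3.702e-05 m³/s = 0.03702 L/s.

Q ≈ 0.03702 L/s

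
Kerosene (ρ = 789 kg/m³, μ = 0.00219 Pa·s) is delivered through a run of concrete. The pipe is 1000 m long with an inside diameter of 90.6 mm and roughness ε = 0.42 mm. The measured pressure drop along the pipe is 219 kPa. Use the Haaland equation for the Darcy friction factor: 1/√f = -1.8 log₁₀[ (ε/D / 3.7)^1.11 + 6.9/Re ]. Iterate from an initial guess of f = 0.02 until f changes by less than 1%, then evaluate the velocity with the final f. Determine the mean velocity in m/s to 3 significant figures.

V ≈ 1.26 m/s

Rearranging Darcy-Weisbach: V = √(2·ΔP·D/(f·L·ρ)). With ε/D = 0.00042/0.0906 = 0.00464, iterate starting from f = 0.02:
  f = 0.02 → V = √(2·2.19e+05·0.0906/(0.02·1000·789)) = 1.586 m/s; Re = ρVD/μ = 5.176e+04; f → 0.03142
  f = 0.03142 → V = 1.265 m/s; Re = 4.13e+04; f → 0.03181
  f = 0.03181 → V = 1.257 m/s; Re = 4.104e+04; f → 0.03183
Converged (Δf/f < 1%). With the final f = 0.03183: V = √(2·2.19e+05·0.0906/(0.03183·1000·789)) = 1.257 m/s.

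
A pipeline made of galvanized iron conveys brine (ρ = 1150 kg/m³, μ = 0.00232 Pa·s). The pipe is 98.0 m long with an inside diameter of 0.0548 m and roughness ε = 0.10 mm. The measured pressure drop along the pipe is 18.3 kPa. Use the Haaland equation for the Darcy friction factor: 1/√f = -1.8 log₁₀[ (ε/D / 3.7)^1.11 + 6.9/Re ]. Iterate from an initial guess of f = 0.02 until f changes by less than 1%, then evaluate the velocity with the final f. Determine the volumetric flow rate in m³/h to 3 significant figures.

Q ≈ 6.67 m³/h

Rearranging Darcy-Weisbach: V = √(2·ΔP·D/(f·L·ρ)). With ε/D = 0.0001/0.0548 = 0.00182, iterate starting from f = 0.02:
  f = 0.02 → V = √(2·1.83e+04·0.0548/(0.02·98·1150)) = 0.9433 m/s; Re = ρVD/μ = 2.562e+04; f → 0.02806
  f = 0.02806 → V = 0.7963 m/s; Re = 2.163e+04; f → 0.0288
  f = 0.0288 → V = 0.7861 m/s; Re = 2.135e+04; f → 0.02886
Converged (Δf/f < 1%). With the final f = 0.02886: V = √(2·1.83e+04·0.0548/(0.02886·98·1150)) = 0.7853 m/s.
Q = V·A = 0.7853·(π/4·0.0548²) = 0.001852 m³/s = 6.67 m³/h.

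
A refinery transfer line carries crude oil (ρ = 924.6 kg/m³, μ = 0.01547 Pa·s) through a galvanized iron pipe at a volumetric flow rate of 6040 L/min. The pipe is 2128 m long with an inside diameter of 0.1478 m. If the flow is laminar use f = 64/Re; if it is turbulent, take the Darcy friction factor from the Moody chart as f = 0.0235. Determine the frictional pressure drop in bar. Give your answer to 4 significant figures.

Q = 6040 L/min = 6040/60000 = 0.1007 m³/s.
Cross-sectional area A = πD²/4 = π(0.1478)²/4 = 0.01716 m²; mean velocity V = Q/A = 0.1007/0.01716 = 5.867 m/s.
Reynolds number Re = ρVD/μ = 924.6 · 5.867 · 0.1478 / 0.0155 = 5.183e+04.
Re > 4000 → turbulent; use the Moody-chart value f = 0.0235.
Darcy-Weisbach: ΔP = f(L/D)(ρV²/2) = 0.0235·(2128/0.1478)·(924.6·5.867²/2) = 0.0235·1.44e+04·1.592e+04 = 5.385e+06 Pa.
ΔP = 5.385e+06 Pa = 53.85 bar.

ΔP ≈ 53.85 bar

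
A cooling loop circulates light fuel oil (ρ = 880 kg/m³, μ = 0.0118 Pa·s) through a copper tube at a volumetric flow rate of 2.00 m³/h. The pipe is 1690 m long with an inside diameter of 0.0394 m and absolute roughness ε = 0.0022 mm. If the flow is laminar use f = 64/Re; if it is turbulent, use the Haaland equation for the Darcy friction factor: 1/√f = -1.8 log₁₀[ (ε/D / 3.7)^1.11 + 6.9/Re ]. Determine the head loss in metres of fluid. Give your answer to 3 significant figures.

h_f ≈ 21.7 m

Q = 2.00 m³/h = 2.00/3600 = 0.0005556 m³/s.
Cross-sectional area A = πD²/4 = π(0.0394)²/4 = 0.001219 m²; mean velocity V = Q/A = 0.0005556/0.001219 = 0.4557 m/s.
Reynolds number Re = ρVD/μ = 880 · 0.4557 · 0.0394 / 0.0118 = 1339.
Re < 2300 → laminar flow, so f = 64/Re = 64/1339 = 0.0478 (the turbulent correlation is not needed).
Darcy-Weisbach: ΔP = f(L/D)(ρV²/2) = 0.0478·(1690/0.0394)·(880·0.4557²/2) = 0.0478·4.289e+04·91.36 = 1.873e+05 Pa.
Head loss h_f = ΔP/(ρg) = 1.873e+05/(880·9.81) = 21.7 m.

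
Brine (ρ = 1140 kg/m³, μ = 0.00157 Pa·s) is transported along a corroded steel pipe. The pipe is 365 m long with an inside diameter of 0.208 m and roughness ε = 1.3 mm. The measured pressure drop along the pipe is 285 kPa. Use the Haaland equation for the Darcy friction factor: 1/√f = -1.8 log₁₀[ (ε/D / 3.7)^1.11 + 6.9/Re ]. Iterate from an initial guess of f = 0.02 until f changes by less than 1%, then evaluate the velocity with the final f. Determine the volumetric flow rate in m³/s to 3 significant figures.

Q ≈ 0.100 m³/s

Rearranging Darcy-Weisbach: V = √(2·ΔP·D/(f·L·ρ)). With ε/D = 0.0013/0.208 = 0.00625, iterate starting from f = 0.02:
  f = 0.02 → V = √(2·2.85e+05·0.208/(0.02·365·1140)) = 3.774 m/s; Re = ρVD/μ = 5.701e+05; f → 0.03273
  f = 0.03273 → V = 2.951 m/s; Re = 4.457e+05; f → 0.03276
Converged (Δf/f < 1%). With the final f = 0.03276: V = √(2·2.85e+05·0.208/(0.03276·365·1140)) = 2.949 m/s.
Q = V·A = 2.949·(π/4·0.208²) = 0.1002 m³/s = 0.100 m³/s.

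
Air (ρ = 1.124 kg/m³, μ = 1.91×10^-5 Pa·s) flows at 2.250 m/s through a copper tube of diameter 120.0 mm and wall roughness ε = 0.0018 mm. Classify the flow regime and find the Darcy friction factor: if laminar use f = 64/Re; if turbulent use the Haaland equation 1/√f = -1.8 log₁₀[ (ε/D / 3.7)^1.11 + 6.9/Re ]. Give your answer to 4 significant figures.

Re = ρVD/μ = 1.124·2.25·0.12/1.91e-05 = 1.589e+04.
Re > 4000 → turbulent. ε/D = 1.8e-06/0.12 = 1.5e-05; Haaland: 1/√f = -1.8 log₁₀[1.03e-06 + 0.000434] = 6.05, so f = 0.02732.

f ≈ 0.02732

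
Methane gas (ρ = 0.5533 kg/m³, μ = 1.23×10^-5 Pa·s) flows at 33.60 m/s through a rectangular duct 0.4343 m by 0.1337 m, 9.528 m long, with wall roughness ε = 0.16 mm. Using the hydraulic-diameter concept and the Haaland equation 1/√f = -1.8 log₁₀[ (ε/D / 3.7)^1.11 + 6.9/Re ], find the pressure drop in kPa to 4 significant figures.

ΔP ≈ 0.2842 kPa

Hydraulic diameter D_h = 4A/P = 4·(0.4343·0.1337)/(2·(0.4343+0.1337)) = 0.2323/1.136 = 0.2045 m.
Re = ρVD_h/μ = 0.5533·33.6·0.2045/1.23e-05 = 3.09e+05.
ε/D_h = 0.00016/0.2045 = 0.000783; Haaland gives 1/√f = -1.8 log₁₀[8.34e-05+2.23e-05] = 7.157, so f = 0.01953.
ΔP = f(L/D_h)(ρV²/2) = 0.01953·9.528/0.2045·312.3 = 284.2 Pa.
ΔP = 0.2842 kPa.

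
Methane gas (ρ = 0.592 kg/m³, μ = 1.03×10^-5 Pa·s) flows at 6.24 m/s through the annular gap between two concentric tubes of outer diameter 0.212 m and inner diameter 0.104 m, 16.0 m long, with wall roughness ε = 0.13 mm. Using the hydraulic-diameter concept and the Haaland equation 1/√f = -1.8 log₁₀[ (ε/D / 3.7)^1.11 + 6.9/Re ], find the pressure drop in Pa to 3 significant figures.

Hydraulic diameter D_h = 4A/P = D_o - D_i = 0.212 - 0.104 = 0.108 m.
Re = ρVD_h/μ = 0.592·6.24·0.108/1.03e-05 = 3.873e+04.
ε/D_h = 0.00013/0.108 = 0.0012; Haaland gives 1/√f = -1.8 log₁₀[0.000134+0.000178] = 6.309, so f = 0.02512.
ΔP = f(L/D_h)(ρV²/2) = 0.02512·16/0.108·11.53 = 42.9 Pa.

ΔP ≈ 42.9 Pa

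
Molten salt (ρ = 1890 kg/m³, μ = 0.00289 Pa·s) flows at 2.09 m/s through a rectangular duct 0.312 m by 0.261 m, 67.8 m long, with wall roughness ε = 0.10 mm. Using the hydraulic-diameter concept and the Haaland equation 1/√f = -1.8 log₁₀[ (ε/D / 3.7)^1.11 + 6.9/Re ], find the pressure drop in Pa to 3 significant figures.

Hydraulic diameter D_h = 4A/P = 4·(0.312·0.261)/(2·(0.312+0.261)) = 0.3257/1.146 = 0.2842 m.
Re = ρVD_h/μ = 1890·2.09·0.2842/0.00289 = 3.885e+05.
ε/D_h = 0.0001/0.2842 = 0.000352; Haaland gives 1/√f = -1.8 log₁₀[3.43e-05+1.78e-05] = 7.71, so f = 0.01682.
ΔP = f(L/D_h)(ρV²/2) = 0.01682·67.8/0.2842·4128 = 1.657e+04 Pa.

ΔP ≈ 16600 Pa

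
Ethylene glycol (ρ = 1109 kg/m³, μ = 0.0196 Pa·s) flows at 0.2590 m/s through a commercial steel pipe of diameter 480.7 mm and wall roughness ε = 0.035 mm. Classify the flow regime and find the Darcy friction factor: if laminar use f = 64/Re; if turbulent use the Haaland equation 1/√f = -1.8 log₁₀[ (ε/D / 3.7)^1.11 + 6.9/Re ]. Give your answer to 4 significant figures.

Re = ρVD/μ = 1109·0.259·0.4807/0.0196 = 7044.
Re > 4000 → turbulent. ε/D = 3.5e-05/0.4807 = 7.28e-05; Haaland: 1/√f = -1.8 log₁₀[5.97e-06 + 0.000979] = 5.411, so f = 0.03415.

f ≈ 0.03415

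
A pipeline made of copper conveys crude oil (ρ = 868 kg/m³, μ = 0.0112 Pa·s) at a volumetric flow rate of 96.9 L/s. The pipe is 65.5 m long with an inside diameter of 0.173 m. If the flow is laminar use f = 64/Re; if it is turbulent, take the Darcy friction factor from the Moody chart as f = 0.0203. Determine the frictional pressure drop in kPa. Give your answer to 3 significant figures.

ΔP ≈ 56.7 kPa

Q = 96.9 L/s = 96.9/1000 = 0.0969 m³/s.
Cross-sectional area A = πD²/4 = π(0.173)²/4 = 0.02351 m²; mean velocity V = Q/A = 0.0969/0.02351 = 4.122 m/s.
Reynolds number Re = ρVD/μ = 868 · 4.122 · 0.173 / 0.0112 = 5.527e+04.
Re > 4000 → turbulent; use the Moody-chart value f = 0.0203.
Darcy-Weisbach: ΔP = f(L/D)(ρV²/2) = 0.0203·(65.5/0.173)·(868·4.122²/2) = 0.0203·378.6·7375 = 5.668e+04 Pa.
ΔP = 5.668e+04 Pa = 56.7 kPa.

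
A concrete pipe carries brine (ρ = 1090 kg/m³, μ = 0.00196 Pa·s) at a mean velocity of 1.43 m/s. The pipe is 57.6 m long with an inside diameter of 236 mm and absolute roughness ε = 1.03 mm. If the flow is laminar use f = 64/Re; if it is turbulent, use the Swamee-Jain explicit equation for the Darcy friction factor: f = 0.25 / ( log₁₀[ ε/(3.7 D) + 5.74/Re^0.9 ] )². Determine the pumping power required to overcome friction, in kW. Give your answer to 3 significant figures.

P ≈ 0.509 kW

Reynolds number Re = ρVD/μ = 1090 · 1.43 · 0.236 / 0.00196 = 1.877e+05.
Re > 4000 → turbulent. Relative roughness ε/D = 0.00103/0.236 = 0.00436. Swamee-Jain: f = 0.25/(log₁₀[0.00436/3.7 + 5.74/1.877e+05^0.9])² = 0.25/(log₁₀[0.00118 + 0.000103])² = 0.25/(-2.892)² = 0.02989.
Darcy-Weisbach: ΔP = f(L/D)(ρV²/2) = 0.02989·(57.6/0.236)·(1090·1.43²/2) = 0.02989·244.1·1114 = 8131 Pa.
Q = V·A = 1.43·0.04374 = 0.06255 m³/s.
Pumping power P = QΔP = 0.06255·8131 = 508.6 W = 0.509 kW.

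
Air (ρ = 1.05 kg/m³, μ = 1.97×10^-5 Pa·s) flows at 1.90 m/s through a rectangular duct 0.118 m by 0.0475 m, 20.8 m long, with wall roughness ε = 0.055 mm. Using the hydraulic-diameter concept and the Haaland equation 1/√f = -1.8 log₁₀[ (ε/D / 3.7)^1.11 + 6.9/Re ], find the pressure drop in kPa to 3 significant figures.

ΔP ≈ 0.0205 kPa

Hydraulic diameter D_h = 4A/P = 4·(0.118·0.0475)/(2·(0.118+0.0475)) = 0.02242/0.331 = 0.06773 m.
Re = ρVD_h/μ = 1.05·1.9·0.06773/1.97e-05 = 6859.
ε/D_h = 5.5e-05/0.06773 = 0.000812; Haaland gives 1/√f = -1.8 log₁₀[8.69e-05+0.00101] = 5.331, so f = 0.03519.
ΔP = f(L/D_h)(ρV²/2) = 0.03519·20.8/0.06773·1.895 = 20.48 Pa.
ΔP = 0.0205 kPa.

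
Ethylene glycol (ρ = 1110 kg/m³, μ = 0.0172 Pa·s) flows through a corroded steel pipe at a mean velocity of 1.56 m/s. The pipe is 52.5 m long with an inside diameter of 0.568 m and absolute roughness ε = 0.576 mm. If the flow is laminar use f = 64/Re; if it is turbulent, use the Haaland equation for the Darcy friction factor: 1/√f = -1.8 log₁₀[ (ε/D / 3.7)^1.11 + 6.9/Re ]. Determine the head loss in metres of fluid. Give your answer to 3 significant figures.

Reynolds number Re = ρVD/μ = 1110 · 1.56 · 0.568 / 0.0172 = 5.718e+04.
Re > 4000 → turbulent. Relative roughness ε/D = 0.000576/0.568 = 0.00101. Haaland: 1/√f = -1.8 log₁₀[(0.00101/3.7)^1.11 + 6.9/5.718e+04] = -1.8 log₁₀[0.000111 + 0.000121] = 6.543, so f = 0.02336.
Darcy-Weisbach: ΔP = f(L/D)(ρV²/2) = 0.02336·(52.5/0.568)·(1110·1.56²/2) = 0.02336·92.43·1351 = 2916 Pa.
Head loss h_f = ΔP/(ρg) = 2916/(1110·9.81) = 0.268 m.

h_f ≈ 0.268 m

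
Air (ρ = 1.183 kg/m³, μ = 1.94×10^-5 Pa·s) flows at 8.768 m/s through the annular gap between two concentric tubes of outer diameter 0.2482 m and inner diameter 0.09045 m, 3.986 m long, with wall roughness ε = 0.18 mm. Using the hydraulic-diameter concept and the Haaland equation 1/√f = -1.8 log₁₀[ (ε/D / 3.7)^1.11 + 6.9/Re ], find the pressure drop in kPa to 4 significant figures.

Hydraulic diameter D_h = 4A/P = D_o - D_i = 0.2482 - 0.09045 = 0.1578 m.
Re = ρVD_h/μ = 1.183·8.768·0.1578/1.94e-05 = 8.434e+04.
ε/D_h = 0.00018/0.1578 = 0.00114; Haaland gives 1/√f = -1.8 log₁₀[0.000127+8.18e-05] = 6.625, so f = 0.02278.
ΔP = f(L/D_h)(ρV²/2) = 0.02278·3.986/0.1578·45.47 = 26.18 Pa.
ΔP = 0.02618 kPa.

ΔP ≈ 0.02618 kPa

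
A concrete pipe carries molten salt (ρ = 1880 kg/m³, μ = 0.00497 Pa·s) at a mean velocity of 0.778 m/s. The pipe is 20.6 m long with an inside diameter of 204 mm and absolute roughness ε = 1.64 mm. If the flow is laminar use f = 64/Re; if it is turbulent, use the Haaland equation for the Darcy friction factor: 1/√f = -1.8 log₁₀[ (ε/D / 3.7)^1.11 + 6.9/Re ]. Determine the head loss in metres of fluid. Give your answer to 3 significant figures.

h_f ≈ 0.113 m

Reynolds number Re = ρVD/μ = 1880 · 0.778 · 0.204 / 0.00497 = 6.004e+04.
Re > 4000 → turbulent. Relative roughness ε/D = 0.00164/0.204 = 0.00804. Haaland: 1/√f = -1.8 log₁₀[(0.00804/3.7)^1.11 + 6.9/6.004e+04] = -1.8 log₁₀[0.00111 + 0.000115] = 5.243, so f = 0.03637.
Darcy-Weisbach: ΔP = f(L/D)(ρV²/2) = 0.03637·(20.6/0.204)·(1880·0.778²/2) = 0.03637·101·569 = 2090 Pa.
Head loss h_f = ΔP/(ρg) = 2090/(1880·9.81) = 0.113 m.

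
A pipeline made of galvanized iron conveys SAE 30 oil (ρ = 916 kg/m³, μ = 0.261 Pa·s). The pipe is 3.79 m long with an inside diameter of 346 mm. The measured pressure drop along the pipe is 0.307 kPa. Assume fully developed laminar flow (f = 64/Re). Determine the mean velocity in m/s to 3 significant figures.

V ≈ 1.16 m/s

For laminar flow, f = 64/Re with Re = ρVD/μ, so Darcy-Weisbach reduces to ΔP = 32μLV/D². Solving for V: V = ΔP·D²/(32μL) = 307·(0.346)²/(32·0.261·3.79) = 1.161 m/s.
Check: Re = ρVD/μ = 916·1.161·0.346/0.261 = 1410 < 2300, so the laminar assumption holds.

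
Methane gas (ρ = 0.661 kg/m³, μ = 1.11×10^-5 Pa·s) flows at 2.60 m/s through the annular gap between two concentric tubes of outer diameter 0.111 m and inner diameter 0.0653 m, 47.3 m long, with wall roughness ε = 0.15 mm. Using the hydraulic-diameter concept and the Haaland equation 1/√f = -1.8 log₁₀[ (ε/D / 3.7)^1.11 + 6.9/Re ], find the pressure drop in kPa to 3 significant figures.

Hydraulic diameter D_h = 4A/P = D_o - D_i = 0.111 - 0.0653 = 0.0457 m.
Re = ρVD_h/μ = 0.661·2.6·0.0457/1.11e-05 = 7076.
ε/D_h = 0.00015/0.0457 = 0.00328; Haaland gives 1/√f = -1.8 log₁₀[0.000409+0.000975] = 5.146, so f = 0.03777.
ΔP = f(L/D_h)(ρV²/2) = 0.03777·47.3/0.0457·2.234 = 87.34 Pa.
ΔP = 0.0873 kPa.

ΔP ≈ 0.0873 kPa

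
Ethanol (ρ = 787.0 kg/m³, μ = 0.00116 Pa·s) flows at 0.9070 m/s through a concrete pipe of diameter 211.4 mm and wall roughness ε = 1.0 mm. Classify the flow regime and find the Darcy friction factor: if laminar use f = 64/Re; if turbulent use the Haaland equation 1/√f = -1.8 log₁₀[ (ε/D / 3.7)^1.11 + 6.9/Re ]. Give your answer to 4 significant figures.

Re = ρVD/μ = 787·0.907·0.2114/0.00116 = 1.301e+05.
Re > 4000 → turbulent. ε/D = 0.001/0.2114 = 0.00473; Haaland: 1/√f = -1.8 log₁₀[0.000614 + 5.3e-05] = 5.716, so f = 0.03061.

f ≈ 0.03061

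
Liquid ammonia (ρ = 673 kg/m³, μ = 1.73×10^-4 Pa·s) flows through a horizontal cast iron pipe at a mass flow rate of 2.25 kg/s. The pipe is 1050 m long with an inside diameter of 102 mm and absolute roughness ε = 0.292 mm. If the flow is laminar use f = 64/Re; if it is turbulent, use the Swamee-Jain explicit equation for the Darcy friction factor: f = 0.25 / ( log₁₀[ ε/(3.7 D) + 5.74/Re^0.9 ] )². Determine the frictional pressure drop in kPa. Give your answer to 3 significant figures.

A = πD²/4 = π(0.102)²/4 = 0.008171 m²; mean velocity V = ṁ/(ρA) = 2.25/(673 · 0.008171) = 0.4091 m/s.
Reynolds number Re = ρVD/μ = 673 · 0.4091 · 0.102 / 0.000173 = 1.623e+05.
Re > 4000 → turbulent. Relative roughness ε/D = 0.000292/0.102 = 0.00286. Swamee-Jain: f = 0.25/(log₁₀[0.00286/3.7 + 5.74/1.623e+05^0.9])² = 0.25/(log₁₀[0.000774 + 0.000117])² = 0.25/(-3.05)² = 0.02687.
Darcy-Weisbach: ΔP = f(L/D)(ρV²/2) = 0.02687·(1050/0.102)·(673·0.4091²/2) = 0.02687·1.029e+04·56.33 = 1.558e+04 Pa.
ΔP = 1.558e+04 Pa = 15.6 kPa.

ΔP ≈ 15.6 kPa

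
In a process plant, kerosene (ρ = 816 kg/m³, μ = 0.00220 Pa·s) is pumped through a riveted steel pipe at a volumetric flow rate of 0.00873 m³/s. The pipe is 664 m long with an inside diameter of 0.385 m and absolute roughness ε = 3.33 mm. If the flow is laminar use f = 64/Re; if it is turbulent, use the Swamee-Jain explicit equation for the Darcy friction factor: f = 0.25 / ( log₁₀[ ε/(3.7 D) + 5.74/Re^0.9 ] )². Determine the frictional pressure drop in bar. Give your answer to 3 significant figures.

ΔP ≈ 0.00167 bar

Cross-sectional area A = πD²/4 = π(0.385)²/4 = 0.1164 m²; mean velocity V = Q/A = 0.00873/0.1164 = 0.07499 m/s.
Reynolds number Re = ρVD/μ = 816 · 0.07499 · 0.385 / 0.0022 = 1.071e+04.
Re > 4000 → turbulent. Relative roughness ε/D = 0.00333/0.385 = 0.00865. Swamee-Jain: f = 0.25/(log₁₀[0.00865/3.7 + 5.74/1.071e+04^0.9])² = 0.25/(log₁₀[0.00234 + 0.00136])² = 0.25/(-2.433)² = 0.04225.
Darcy-Weisbach: ΔP = f(L/D)(ρV²/2) = 0.04225·(664/0.385)·(816·0.07499²/2) = 0.04225·1725·2.294 = 167.2 Pa.
ΔP = 167.2 Pa = 0.00167 bar.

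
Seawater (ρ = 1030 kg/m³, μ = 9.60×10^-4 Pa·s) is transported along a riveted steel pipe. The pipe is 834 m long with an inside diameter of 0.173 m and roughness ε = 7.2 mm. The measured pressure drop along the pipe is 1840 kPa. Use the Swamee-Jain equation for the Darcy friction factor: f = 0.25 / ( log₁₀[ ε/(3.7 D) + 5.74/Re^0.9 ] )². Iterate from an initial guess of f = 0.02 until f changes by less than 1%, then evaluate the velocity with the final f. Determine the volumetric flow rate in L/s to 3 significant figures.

Rearranging Darcy-Weisbach: V = √(2·ΔP·D/(f·L·ρ)). With ε/D = 0.0072/0.173 = 0.0416, iterate starting from f = 0.02:
  f = 0.02 → V = √(2·1.84e+06·0.173/(0.02·834·1030)) = 6.087 m/s; Re = ρVD/μ = 1.13e+06; f → 0.06587
  f = 0.06587 → V = 3.354 m/s; Re = 6.226e+05; f → 0.06591
Converged (Δf/f < 1%). With the final f = 0.06591: V = √(2·1.84e+06·0.173/(0.06591·834·1030)) = 3.353 m/s.
Q = V·A = 3.353·(π/4·0.173²) = 0.07882 m³/s = 78.8 L/s.

Q ≈ 78.8 L/s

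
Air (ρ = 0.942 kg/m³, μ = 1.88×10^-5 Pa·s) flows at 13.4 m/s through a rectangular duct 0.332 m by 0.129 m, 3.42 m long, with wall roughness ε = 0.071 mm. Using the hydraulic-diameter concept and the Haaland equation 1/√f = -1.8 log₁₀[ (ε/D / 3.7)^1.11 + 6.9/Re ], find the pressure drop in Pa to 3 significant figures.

Hydraulic diameter D_h = 4A/P = 4·(0.332·0.129)/(2·(0.332+0.129)) = 0.1713/0.922 = 0.1858 m.
Re = ρVD_h/μ = 0.942·13.4·0.1858/1.88e-05 = 1.248e+05.
ε/D_h = 7.1e-05/0.1858 = 0.000382; Haaland gives 1/√f = -1.8 log₁₀[3.76e-05+5.53e-05] = 7.257, so f = 0.01899.
ΔP = f(L/D_h)(ρV²/2) = 0.01899·3.42/0.1858·84.57 = 29.56 Pa.

ΔP ≈ 29.6 Pa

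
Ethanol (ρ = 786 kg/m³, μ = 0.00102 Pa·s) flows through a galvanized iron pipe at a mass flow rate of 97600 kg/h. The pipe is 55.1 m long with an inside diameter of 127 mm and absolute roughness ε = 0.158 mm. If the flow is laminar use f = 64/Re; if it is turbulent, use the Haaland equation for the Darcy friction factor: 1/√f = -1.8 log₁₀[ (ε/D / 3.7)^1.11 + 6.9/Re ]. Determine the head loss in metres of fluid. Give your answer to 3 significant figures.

ṁ = 97600 kg/h = 97600/3600 = 27.11 kg/s.
A = πD²/4 = π(0.127)²/4 = 0.01267 m²; mean velocity V = ṁ/(ρA) = 27.11/(786 · 0.01267) = 2.723 m/s.
Reynolds number Re = ρVD/μ = 786 · 2.723 · 0.127 / 0.00102 = 2.665e+05.
Re > 4000 → turbulent. Relative roughness ε/D = 0.000158/0.127 = 0.00124. Haaland: 1/√f = -1.8 log₁₀[(0.00124/3.7)^1.11 + 6.9/2.665e+05] = -1.8 log₁₀[0.00014 + 2.59e-05] = 6.807, so f = 0.02158.
Darcy-Weisbach: ΔP = f(L/D)(ρV²/2) = 0.02158·(55.1/0.127)·(786·2.723²/2) = 0.02158·433.9·2914 = 2.729e+04 Pa.
Head loss h_f = ΔP/(ρg) = 2.729e+04/(786·9.81) = 3.54 m.

h_f ≈ 3.54 m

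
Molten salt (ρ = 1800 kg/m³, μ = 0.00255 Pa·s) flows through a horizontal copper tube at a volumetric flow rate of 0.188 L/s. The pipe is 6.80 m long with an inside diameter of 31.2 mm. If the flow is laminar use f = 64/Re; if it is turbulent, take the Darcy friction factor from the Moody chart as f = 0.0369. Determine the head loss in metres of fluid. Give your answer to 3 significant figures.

Q = 0.188 L/s = 0.188/1000 = 0.000188 m³/s.
Cross-sectional area A = πD²/4 = π(0.0312)²/4 = 0.0007645 m²; mean velocity V = Q/A = 0.000188/0.0007645 = 0.2459 m/s.
Reynolds number Re = ρVD/μ = 1800 · 0.2459 · 0.0312 / 0.00255 = 5416.
Re > 4000 → turbulent; use the Moody-chart value f = 0.0369.
Darcy-Weisbach: ΔP = f(L/D)(ρV²/2) = 0.0369·(6.8/0.0312)·(1800·0.2459²/2) = 0.0369·217.9·54.42 = 437.7 Pa.
Head loss h_f = ΔP/(ρg) = 437.7/(1800·9.81) = 0.0248 m.

h_f ≈ 0.0248 m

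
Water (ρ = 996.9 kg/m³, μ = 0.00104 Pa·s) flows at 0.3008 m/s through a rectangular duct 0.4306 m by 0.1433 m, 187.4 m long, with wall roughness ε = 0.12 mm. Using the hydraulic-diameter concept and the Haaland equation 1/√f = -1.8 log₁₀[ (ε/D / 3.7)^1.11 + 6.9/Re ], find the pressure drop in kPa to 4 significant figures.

Hydraulic diameter D_h = 4A/P = 4·(0.4306·0.1433)/(2·(0.4306+0.1433)) = 0.2468/1.148 = 0.215 m.
Re = ρVD_h/μ = 996.9·0.3008·0.215/0.00104 = 6.2e+04.
ε/D_h = 0.00012/0.215 = 0.000558; Haaland gives 1/√f = -1.8 log₁₀[5.73e-05+0.000111] = 6.792, so f = 0.02168.
ΔP = f(L/D_h)(ρV²/2) = 0.02168·187.4/0.215·45.1 = 852.1 Pa.
ΔP = 0.8521 kPa.

ΔP ≈ 0.8521 kPa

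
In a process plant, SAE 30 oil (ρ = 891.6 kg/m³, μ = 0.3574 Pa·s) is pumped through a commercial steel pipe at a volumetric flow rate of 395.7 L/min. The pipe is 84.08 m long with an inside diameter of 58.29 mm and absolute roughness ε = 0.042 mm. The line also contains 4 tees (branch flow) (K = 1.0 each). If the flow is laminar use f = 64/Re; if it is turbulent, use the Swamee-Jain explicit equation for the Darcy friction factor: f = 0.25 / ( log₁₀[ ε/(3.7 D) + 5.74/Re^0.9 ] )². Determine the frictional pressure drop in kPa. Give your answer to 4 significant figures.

Q = 395.7 L/min = 395.7/60000 = 0.006595 m³/s.
Cross-sectional area A = πD²/4 = π(0.05829)²/4 = 0.002669 m²; mean velocity V = Q/A = 0.006595/0.002669 = 2.471 m/s.
Reynolds number Re = ρVD/μ = 891.6 · 2.471 · 0.05829 / 0.357 = 359.4.
Re < 2300 → laminar flow, so f = 64/Re = 64/359.4 = 0.1781 (the turbulent correlation is not needed).
Total minor-loss coefficient ΣK = 4·1 = 4.
ΔP = [f·L/D + ΣK]·(ρV²/2) = [0.1781·84.08/0.05829 + 4]·(891.6·2.471²/2) = [256.9 + 4]·2723 = 7.103e+05 Pa.
ΔP = 7.103e+05 Pa = 710.3 kPa.

ΔP ≈ 710.3 kPa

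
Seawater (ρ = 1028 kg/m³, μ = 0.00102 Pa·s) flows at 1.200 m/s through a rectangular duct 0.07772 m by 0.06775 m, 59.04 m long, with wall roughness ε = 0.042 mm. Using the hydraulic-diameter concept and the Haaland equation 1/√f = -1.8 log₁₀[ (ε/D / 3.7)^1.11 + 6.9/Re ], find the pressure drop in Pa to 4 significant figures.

ΔP ≈ 12520 Pa

Hydraulic diameter D_h = 4A/P = 4·(0.07772·0.06775)/(2·(0.07772+0.06775)) = 0.02106/0.2909 = 0.07239 m.
Re = ρVD_h/μ = 1028·1.2·0.07239/0.00102 = 8.755e+04.
ε/D_h = 4.2e-05/0.07239 = 0.00058; Haaland gives 1/√f = -1.8 log₁₀[5.98e-05+7.88e-05] = 6.945, so f = 0.02073.
ΔP = f(L/D_h)(ρV²/2) = 0.02073·59.04/0.07239·740.2 = 1.252e+04 Pa.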